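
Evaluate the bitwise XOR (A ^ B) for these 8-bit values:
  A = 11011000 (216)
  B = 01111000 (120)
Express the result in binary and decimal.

Apply ^ to each column (1 where bits differ):
  11011000
^ 01111000
----------
  10100000

Answer: 10100000 (160)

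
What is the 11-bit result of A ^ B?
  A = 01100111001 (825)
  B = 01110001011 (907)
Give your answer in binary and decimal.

Apply ^ to each column (1 where bits differ):
  01100111001
^ 01110001011
-------------
  00010110010

Answer: 00010110010 (178)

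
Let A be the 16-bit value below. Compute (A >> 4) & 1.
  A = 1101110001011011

Bit 4 is the 5th from the right.
  1101110001011011
             ^
That bit is 1.

Answer: 1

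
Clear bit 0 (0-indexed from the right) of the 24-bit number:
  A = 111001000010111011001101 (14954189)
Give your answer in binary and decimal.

Mask = ~(1 << 0) = 111111111111111111111110
Bit 0 of A is 1, so AND-ing with the mask clears it to 0.
  111001000010111011001101
& 111111111111111111111110
--------------------------
  111001000010111011001100

Answer: 111001000010111011001100 (14954188)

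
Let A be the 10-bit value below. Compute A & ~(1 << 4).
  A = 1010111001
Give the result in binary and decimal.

Mask = ~(1 << 4) = 1111101111
Bit 4 of A is 1, so AND-ing with the mask clears it to 0.
  1010111001
& 1111101111
------------
  1010101001

Answer: 1010101001 (681)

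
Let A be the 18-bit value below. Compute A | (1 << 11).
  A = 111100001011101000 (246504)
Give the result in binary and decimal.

Mask = 1 << 11 = 000000100000000000
Bit 11 of A is 0, so OR-ing with the mask flips it to 1.
  111100001011101000
| 000000100000000000
--------------------
  111100101011101000

Answer: 111100101011101000 (248552)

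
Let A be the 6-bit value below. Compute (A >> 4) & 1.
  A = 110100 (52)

Bit 4 is the 5th from the right.
  110100
   ^
That bit is 1.

Answer: 1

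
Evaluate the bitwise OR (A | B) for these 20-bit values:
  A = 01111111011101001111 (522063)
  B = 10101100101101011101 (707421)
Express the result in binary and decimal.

Apply | to each column (1 where either bit is 1):
  01111111011101001111
| 10101100101101011101
----------------------
  11111111111101011111

Answer: 11111111111101011111 (1048415)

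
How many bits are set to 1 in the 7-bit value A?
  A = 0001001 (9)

0001001
1-bits at positions (from bit 0 = LSB): 0, 3
Count = 2

Answer: 2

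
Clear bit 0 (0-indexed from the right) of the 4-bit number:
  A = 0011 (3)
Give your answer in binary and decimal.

Mask = ~(1 << 0) = 1110
Bit 0 of A is 1, so AND-ing with the mask clears it to 0.
  0011
& 1110
------
  0010

Answer: 0010 (2)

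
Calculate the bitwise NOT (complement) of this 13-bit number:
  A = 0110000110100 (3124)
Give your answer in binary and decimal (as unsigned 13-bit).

Flip each bit (0->1, 1->0):
  0110000110100
  1001111001011

Answer: 1001111001011 (5067)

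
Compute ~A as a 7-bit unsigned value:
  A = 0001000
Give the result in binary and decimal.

Flip each bit (0->1, 1->0):
  0001000
  1110111

Answer: 1110111 (119)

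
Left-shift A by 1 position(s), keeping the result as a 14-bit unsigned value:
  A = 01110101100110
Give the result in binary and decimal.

Shift left by 1: drop the top 1 bit(s), append 1 zero(s) on the right.
  01110101100110  ->  discard [0], keep [1110101100110], append 0
= 11101011001100

Answer: 11101011001100 (15052)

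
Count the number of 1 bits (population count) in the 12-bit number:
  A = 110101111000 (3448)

110101111000
1-bits at positions (from bit 0 = LSB): 3, 4, 5, 6, 8, 10, 11
Count = 7

Answer: 7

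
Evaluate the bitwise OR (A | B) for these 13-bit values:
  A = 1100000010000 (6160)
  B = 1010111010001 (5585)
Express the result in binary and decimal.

Apply | to each column (1 where either bit is 1):
  1100000010000
| 1010111010001
---------------
  1110111010001

Answer: 1110111010001 (7633)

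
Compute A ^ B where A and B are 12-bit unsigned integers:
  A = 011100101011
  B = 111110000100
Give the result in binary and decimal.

Apply ^ to each column (1 where bits differ):
  011100101011
^ 111110000100
--------------
  100010101111

Answer: 100010101111 (2223)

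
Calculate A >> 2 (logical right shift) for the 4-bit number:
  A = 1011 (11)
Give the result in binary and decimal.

Logical shift right by 2: drop the bottom 2 bit(s), prepend 2 zero(s) on the left.
  1011  ->  keep [10], discard [11], prepend 00
= 0010

Answer: 0010 (2)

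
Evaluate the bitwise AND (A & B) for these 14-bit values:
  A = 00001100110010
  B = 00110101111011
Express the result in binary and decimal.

Apply & to each column (1 only where both bits are 1):
  00001100110010
& 00110101111011
----------------
  00000100110010

Answer: 00000100110010 (306)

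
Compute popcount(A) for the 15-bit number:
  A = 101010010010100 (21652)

101010010010100
1-bits at positions (from bit 0 = LSB): 2, 4, 7, 10, 12, 14
Count = 6

Answer: 6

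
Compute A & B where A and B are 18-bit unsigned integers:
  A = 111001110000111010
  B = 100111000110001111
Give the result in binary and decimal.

Apply & to each column (1 only where both bits are 1):
  111001110000111010
& 100111000110001111
--------------------
  100001000000001010

Answer: 100001000000001010 (135178)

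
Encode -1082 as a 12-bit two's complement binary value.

1. Binary of +1082:  010000111010
2. Invert bits:     101111000101
3. Add 1:           101111000110

Answer: 101111000110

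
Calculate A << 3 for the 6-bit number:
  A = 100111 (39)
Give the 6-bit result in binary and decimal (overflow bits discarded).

Shift left by 3: drop the top 3 bit(s), append 3 zero(s) on the right.
  100111  ->  discard [100], keep [111], append 000
= 111000

Answer: 111000 (56)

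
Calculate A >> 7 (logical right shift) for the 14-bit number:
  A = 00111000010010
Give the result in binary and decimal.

Logical shift right by 7: drop the bottom 7 bit(s), prepend 7 zero(s) on the left.
  00111000010010  ->  keep [0011100], discard [0010010], prepend 0000000
= 00000000011100

Answer: 00000000011100 (28)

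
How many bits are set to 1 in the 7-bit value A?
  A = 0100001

0100001
1-bits at positions (from bit 0 = LSB): 0, 5
Count = 2

Answer: 2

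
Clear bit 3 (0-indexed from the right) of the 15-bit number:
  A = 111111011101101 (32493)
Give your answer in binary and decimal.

Mask = ~(1 << 3) = 111111111110111
Bit 3 of A is 1, so AND-ing with the mask clears it to 0.
  111111011101101
& 111111111110111
-----------------
  111111011100101

Answer: 111111011100101 (32485)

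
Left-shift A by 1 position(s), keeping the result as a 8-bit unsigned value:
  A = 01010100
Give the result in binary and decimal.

Shift left by 1: drop the top 1 bit(s), append 1 zero(s) on the right.
  01010100  ->  discard [0], keep [1010100], append 0
= 10101000

Answer: 10101000 (168)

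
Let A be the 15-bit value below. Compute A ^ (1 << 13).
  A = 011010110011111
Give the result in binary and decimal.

Mask = 1 << 13 = 010000000000000
Bit 13 of A is 1; XOR with the mask flips it to 0.
  011010110011111
^ 010000000000000
-----------------
  001010110011111

Answer: 001010110011111 (5535)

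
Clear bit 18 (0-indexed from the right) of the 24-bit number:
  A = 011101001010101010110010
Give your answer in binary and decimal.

Mask = ~(1 << 18) = 111110111111111111111111
Bit 18 of A is 1, so AND-ing with the mask clears it to 0.
  011101001010101010110010
& 111110111111111111111111
--------------------------
  011100001010101010110010

Answer: 011100001010101010110010 (7383730)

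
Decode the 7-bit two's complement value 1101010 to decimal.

MSB is 1, so the value is negative. Find the magnitude:
1. Invert bits:  0010101
2. Add 1:        0010110  = 22
3. Apply sign:   -22

Answer: -22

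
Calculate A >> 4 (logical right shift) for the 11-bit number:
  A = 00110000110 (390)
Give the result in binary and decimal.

Logical shift right by 4: drop the bottom 4 bit(s), prepend 4 zero(s) on the left.
  00110000110  ->  keep [0011000], discard [0110], prepend 0000
= 00000011000

Answer: 00000011000 (24)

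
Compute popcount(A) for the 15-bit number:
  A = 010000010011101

010000010011101
1-bits at positions (from bit 0 = LSB): 0, 2, 3, 4, 7, 13
Count = 6

Answer: 6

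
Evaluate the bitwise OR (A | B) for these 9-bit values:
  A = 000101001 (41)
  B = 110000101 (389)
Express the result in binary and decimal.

Apply | to each column (1 where either bit is 1):
  000101001
| 110000101
-----------
  110101101

Answer: 110101101 (429)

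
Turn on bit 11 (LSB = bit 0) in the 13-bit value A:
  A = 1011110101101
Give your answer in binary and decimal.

Mask = 1 << 11 = 0100000000000
Bit 11 of A is 0, so OR-ing with the mask flips it to 1.
  1011110101101
| 0100000000000
---------------
  1111110101101

Answer: 1111110101101 (8109)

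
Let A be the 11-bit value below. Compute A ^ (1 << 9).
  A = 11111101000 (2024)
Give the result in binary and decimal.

Mask = 1 << 9 = 01000000000
Bit 9 of A is 1; XOR with the mask flips it to 0.
  11111101000
^ 01000000000
-------------
  10111101000

Answer: 10111101000 (1512)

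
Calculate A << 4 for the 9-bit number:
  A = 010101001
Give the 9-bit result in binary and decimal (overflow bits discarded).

Shift left by 4: drop the top 4 bit(s), append 4 zero(s) on the right.
  010101001  ->  discard [0101], keep [01001], append 0000
= 010010000

Answer: 010010000 (144)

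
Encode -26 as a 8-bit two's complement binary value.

1. Binary of +26:  00011010
2. Invert bits:     11100101
3. Add 1:           11100110

Answer: 11100110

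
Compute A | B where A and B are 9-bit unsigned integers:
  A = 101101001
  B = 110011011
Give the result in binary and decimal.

Apply | to each column (1 where either bit is 1):
  101101001
| 110011011
-----------
  111111011

Answer: 111111011 (507)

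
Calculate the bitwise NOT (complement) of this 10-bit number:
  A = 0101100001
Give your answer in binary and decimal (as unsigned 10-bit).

Flip each bit (0->1, 1->0):
  0101100001
  1010011110

Answer: 1010011110 (670)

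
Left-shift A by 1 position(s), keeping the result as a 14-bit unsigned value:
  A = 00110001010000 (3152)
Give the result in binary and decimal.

Shift left by 1: drop the top 1 bit(s), append 1 zero(s) on the right.
  00110001010000  ->  discard [0], keep [0110001010000], append 0
= 01100010100000

Answer: 01100010100000 (6304)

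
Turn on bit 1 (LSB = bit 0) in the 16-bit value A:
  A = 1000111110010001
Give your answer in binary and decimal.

Mask = 1 << 1 = 0000000000000010
Bit 1 of A is 0, so OR-ing with the mask flips it to 1.
  1000111110010001
| 0000000000000010
------------------
  1000111110010011

Answer: 1000111110010011 (36755)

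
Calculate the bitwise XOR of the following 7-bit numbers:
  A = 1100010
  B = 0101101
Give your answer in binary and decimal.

Apply ^ to each column (1 where bits differ):
  1100010
^ 0101101
---------
  1001111

Answer: 1001111 (79)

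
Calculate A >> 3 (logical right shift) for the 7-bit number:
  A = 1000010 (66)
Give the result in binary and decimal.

Logical shift right by 3: drop the bottom 3 bit(s), prepend 3 zero(s) on the left.
  1000010  ->  keep [1000], discard [010], prepend 000
= 0001000

Answer: 0001000 (8)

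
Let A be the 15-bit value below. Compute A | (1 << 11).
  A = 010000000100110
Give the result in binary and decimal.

Mask = 1 << 11 = 000100000000000
Bit 11 of A is 0, so OR-ing with the mask flips it to 1.
  010000000100110
| 000100000000000
-----------------
  010100000100110

Answer: 010100000100110 (10278)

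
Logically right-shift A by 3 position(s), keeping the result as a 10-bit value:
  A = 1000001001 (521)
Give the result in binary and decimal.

Logical shift right by 3: drop the bottom 3 bit(s), prepend 3 zero(s) on the left.
  1000001001  ->  keep [1000001], discard [001], prepend 000
= 0001000001

Answer: 0001000001 (65)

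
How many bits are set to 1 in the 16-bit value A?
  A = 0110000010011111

0110000010011111
1-bits at positions (from bit 0 = LSB): 0, 1, 2, 3, 4, 7, 13, 14
Count = 8

Answer: 8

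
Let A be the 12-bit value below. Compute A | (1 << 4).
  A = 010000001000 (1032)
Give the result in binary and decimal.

Mask = 1 << 4 = 000000010000
Bit 4 of A is 0, so OR-ing with the mask flips it to 1.
  010000001000
| 000000010000
--------------
  010000011000

Answer: 010000011000 (1048)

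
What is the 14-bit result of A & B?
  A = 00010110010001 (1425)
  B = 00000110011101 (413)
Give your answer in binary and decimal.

Apply & to each column (1 only where both bits are 1):
  00010110010001
& 00000110011101
----------------
  00000110010001

Answer: 00000110010001 (401)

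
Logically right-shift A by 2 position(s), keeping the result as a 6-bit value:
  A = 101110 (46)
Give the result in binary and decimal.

Logical shift right by 2: drop the bottom 2 bit(s), prepend 2 zero(s) on the left.
  101110  ->  keep [1011], discard [10], prepend 00
= 001011

Answer: 001011 (11)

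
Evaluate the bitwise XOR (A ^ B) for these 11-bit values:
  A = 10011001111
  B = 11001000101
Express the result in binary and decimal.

Apply ^ to each column (1 where bits differ):
  10011001111
^ 11001000101
-------------
  01010001010

Answer: 01010001010 (650)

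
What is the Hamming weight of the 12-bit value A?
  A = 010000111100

010000111100
1-bits at positions (from bit 0 = LSB): 2, 3, 4, 5, 10
Count = 5

Answer: 5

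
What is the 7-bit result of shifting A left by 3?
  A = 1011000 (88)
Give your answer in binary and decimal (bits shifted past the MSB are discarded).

Shift left by 3: drop the top 3 bit(s), append 3 zero(s) on the right.
  1011000  ->  discard [101], keep [1000], append 000
= 1000000

Answer: 1000000 (64)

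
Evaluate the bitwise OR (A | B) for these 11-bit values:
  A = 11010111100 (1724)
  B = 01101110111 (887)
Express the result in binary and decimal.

Apply | to each column (1 where either bit is 1):
  11010111100
| 01101110111
-------------
  11111111111

Answer: 11111111111 (2047)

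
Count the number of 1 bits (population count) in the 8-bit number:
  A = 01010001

01010001
1-bits at positions (from bit 0 = LSB): 0, 4, 6
Count = 3

Answer: 3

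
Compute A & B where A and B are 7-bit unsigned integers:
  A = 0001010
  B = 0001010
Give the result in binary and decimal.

Apply & to each column (1 only where both bits are 1):
  0001010
& 0001010
---------
  0001010

Answer: 0001010 (10)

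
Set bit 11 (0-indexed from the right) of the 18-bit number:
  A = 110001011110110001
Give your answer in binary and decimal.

Mask = 1 << 11 = 000000100000000000
Bit 11 of A is 0, so OR-ing with the mask flips it to 1.
  110001011110110001
| 000000100000000000
--------------------
  110001111110110001

Answer: 110001111110110001 (204721)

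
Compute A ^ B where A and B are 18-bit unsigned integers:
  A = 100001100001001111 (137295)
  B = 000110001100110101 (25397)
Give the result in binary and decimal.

Apply ^ to each column (1 where bits differ):
  100001100001001111
^ 000110001100110101
--------------------
  100111101101111010

Answer: 100111101101111010 (162682)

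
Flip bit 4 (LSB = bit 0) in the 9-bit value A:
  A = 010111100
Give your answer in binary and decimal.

Mask = 1 << 4 = 000010000
Bit 4 of A is 1; XOR with the mask flips it to 0.
  010111100
^ 000010000
-----------
  010101100

Answer: 010101100 (172)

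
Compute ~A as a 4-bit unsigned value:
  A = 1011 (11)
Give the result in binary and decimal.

Flip each bit (0->1, 1->0):
  1011
  0100

Answer: 0100 (4)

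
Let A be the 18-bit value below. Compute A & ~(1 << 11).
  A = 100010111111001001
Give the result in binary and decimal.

Mask = ~(1 << 11) = 111111011111111111
Bit 11 of A is 1, so AND-ing with the mask clears it to 0.
  100010111111001001
& 111111011111111111
--------------------
  100010011111001001

Answer: 100010011111001001 (141257)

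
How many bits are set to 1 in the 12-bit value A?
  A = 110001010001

110001010001
1-bits at positions (from bit 0 = LSB): 0, 4, 6, 10, 11
Count = 5

Answer: 5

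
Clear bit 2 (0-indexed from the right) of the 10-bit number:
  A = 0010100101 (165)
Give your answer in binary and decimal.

Mask = ~(1 << 2) = 1111111011
Bit 2 of A is 1, so AND-ing with the mask clears it to 0.
  0010100101
& 1111111011
------------
  0010100001

Answer: 0010100001 (161)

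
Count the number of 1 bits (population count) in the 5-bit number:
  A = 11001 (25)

11001
1-bits at positions (from bit 0 = LSB): 0, 3, 4
Count = 3

Answer: 3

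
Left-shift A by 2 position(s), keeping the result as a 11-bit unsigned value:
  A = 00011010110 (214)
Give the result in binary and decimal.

Shift left by 2: drop the top 2 bit(s), append 2 zero(s) on the right.
  00011010110  ->  discard [00], keep [011010110], append 00
= 01101011000

Answer: 01101011000 (856)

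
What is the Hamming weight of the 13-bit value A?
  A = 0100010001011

0100010001011
1-bits at positions (from bit 0 = LSB): 0, 1, 3, 7, 11
Count = 5

Answer: 5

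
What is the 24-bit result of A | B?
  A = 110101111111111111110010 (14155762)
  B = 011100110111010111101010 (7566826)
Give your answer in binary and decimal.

Apply | to each column (1 where either bit is 1):
  110101111111111111110010
| 011100110111010111101010
--------------------------
  111101111111111111111010

Answer: 111101111111111111111010 (16252922)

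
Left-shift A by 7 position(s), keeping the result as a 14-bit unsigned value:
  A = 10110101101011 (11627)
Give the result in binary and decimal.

Shift left by 7: drop the top 7 bit(s), append 7 zero(s) on the right.
  10110101101011  ->  discard [1011010], keep [1101011], append 0000000
= 11010110000000

Answer: 11010110000000 (13696)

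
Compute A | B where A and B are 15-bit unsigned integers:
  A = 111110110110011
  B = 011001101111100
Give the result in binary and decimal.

Apply | to each column (1 where either bit is 1):
  111110110110011
| 011001101111100
-----------------
  111111111111111

Answer: 111111111111111 (32767)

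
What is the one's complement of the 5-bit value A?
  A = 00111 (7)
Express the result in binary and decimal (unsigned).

Flip each bit (0->1, 1->0):
  00111
  11000

Answer: 11000 (24)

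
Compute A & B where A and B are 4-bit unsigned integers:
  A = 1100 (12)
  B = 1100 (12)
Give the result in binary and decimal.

Apply & to each column (1 only where both bits are 1):
  1100
& 1100
------
  1100

Answer: 1100 (12)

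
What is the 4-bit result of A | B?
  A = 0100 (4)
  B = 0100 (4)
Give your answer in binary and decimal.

Apply | to each column (1 where either bit is 1):
  0100
| 0100
------
  0100

Answer: 0100 (4)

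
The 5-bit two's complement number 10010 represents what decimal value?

MSB is 1, so the value is negative. Find the magnitude:
1. Invert bits:  01101
2. Add 1:        01110  = 14
3. Apply sign:   -14

Answer: -14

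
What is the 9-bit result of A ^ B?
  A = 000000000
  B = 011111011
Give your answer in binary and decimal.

Apply ^ to each column (1 where bits differ):
  000000000
^ 011111011
-----------
  011111011

Answer: 011111011 (251)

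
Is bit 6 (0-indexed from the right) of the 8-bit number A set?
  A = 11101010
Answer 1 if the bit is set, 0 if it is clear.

Bit 6 is the 7th from the right.
  11101010
   ^
That bit is 1.

Answer: 1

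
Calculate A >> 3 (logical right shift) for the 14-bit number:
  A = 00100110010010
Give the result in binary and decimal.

Logical shift right by 3: drop the bottom 3 bit(s), prepend 3 zero(s) on the left.
  00100110010010  ->  keep [00100110010], discard [010], prepend 000
= 00000100110010

Answer: 00000100110010 (306)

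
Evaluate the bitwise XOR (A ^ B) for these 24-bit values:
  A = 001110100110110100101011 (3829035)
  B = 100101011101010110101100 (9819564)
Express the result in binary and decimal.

Apply ^ to each column (1 where bits differ):
  001110100110110100101011
^ 100101011101010110101100
--------------------------
  101011111011100010000111

Answer: 101011111011100010000111 (11516039)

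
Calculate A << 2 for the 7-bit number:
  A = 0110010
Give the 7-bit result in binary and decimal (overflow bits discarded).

Shift left by 2: drop the top 2 bit(s), append 2 zero(s) on the right.
  0110010  ->  discard [01], keep [10010], append 00
= 1001000

Answer: 1001000 (72)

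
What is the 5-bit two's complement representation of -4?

1. Binary of +4:  00100
2. Invert bits:     11011
3. Add 1:           11100

Answer: 11100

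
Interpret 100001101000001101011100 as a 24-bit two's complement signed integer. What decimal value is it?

MSB is 1, so the value is negative. Find the magnitude:
1. Invert bits:  011110010111110010100011
2. Add 1:        011110010111110010100100  = 7961764
3. Apply sign:   -7961764

Answer: -7961764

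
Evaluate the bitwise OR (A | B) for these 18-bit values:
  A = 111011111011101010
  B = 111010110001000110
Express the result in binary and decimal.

Apply | to each column (1 where either bit is 1):
  111011111011101010
| 111010110001000110
--------------------
  111011111011101110

Answer: 111011111011101110 (245486)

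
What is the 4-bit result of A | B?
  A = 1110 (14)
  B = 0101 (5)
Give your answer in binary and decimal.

Apply | to each column (1 where either bit is 1):
  1110
| 0101
------
  1111

Answer: 1111 (15)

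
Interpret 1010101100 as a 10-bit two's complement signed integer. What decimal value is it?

MSB is 1, so the value is negative. Find the magnitude:
1. Invert bits:  0101010011
2. Add 1:        0101010100  = 340
3. Apply sign:   -340

Answer: -340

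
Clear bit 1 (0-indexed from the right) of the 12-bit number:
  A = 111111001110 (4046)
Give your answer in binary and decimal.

Mask = ~(1 << 1) = 111111111101
Bit 1 of A is 1, so AND-ing with the mask clears it to 0.
  111111001110
& 111111111101
--------------
  111111001100

Answer: 111111001100 (4044)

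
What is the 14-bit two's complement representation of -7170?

1. Binary of +7170:  01110000000010
2. Invert bits:     10001111111101
3. Add 1:           10001111111110

Answer: 10001111111110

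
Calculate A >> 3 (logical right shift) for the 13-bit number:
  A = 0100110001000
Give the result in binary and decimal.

Logical shift right by 3: drop the bottom 3 bit(s), prepend 3 zero(s) on the left.
  0100110001000  ->  keep [0100110001], discard [000], prepend 000
= 0000100110001

Answer: 0000100110001 (305)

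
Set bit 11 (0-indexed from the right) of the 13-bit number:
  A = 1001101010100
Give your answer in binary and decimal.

Mask = 1 << 11 = 0100000000000
Bit 11 of A is 0, so OR-ing with the mask flips it to 1.
  1001101010100
| 0100000000000
---------------
  1101101010100

Answer: 1101101010100 (6996)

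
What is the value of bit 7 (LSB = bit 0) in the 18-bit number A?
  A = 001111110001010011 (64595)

Bit 7 is the 8th from the right.
  001111110001010011
            ^
That bit is 0.

Answer: 0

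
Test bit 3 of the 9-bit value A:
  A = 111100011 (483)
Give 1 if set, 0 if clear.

Bit 3 is the 4th from the right.
  111100011
       ^
That bit is 0.

Answer: 0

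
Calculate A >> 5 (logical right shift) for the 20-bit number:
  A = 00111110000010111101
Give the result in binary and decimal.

Logical shift right by 5: drop the bottom 5 bit(s), prepend 5 zero(s) on the left.
  00111110000010111101  ->  keep [001111100000101], discard [11101], prepend 00000
= 00000001111100000101

Answer: 00000001111100000101 (7941)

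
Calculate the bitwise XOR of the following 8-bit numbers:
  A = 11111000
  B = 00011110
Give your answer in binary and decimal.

Apply ^ to each column (1 where bits differ):
  11111000
^ 00011110
----------
  11100110

Answer: 11100110 (230)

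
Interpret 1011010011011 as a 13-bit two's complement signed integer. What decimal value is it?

MSB is 1, so the value is negative. Find the magnitude:
1. Invert bits:  0100101100100
2. Add 1:        0100101100101  = 2405
3. Apply sign:   -2405

Answer: -2405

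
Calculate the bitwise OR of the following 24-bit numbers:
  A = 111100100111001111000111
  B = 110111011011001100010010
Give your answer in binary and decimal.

Apply | to each column (1 where either bit is 1):
  111100100111001111000111
| 110111011011001100010010
--------------------------
  111111111111001111010111

Answer: 111111111111001111010111 (16774103)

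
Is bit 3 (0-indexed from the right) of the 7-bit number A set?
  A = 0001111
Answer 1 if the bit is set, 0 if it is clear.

Bit 3 is the 4th from the right.
  0001111
     ^
That bit is 1.

Answer: 1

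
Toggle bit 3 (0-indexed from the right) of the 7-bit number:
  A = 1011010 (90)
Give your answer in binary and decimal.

Mask = 1 << 3 = 0001000
Bit 3 of A is 1; XOR with the mask flips it to 0.
  1011010
^ 0001000
---------
  1010010

Answer: 1010010 (82)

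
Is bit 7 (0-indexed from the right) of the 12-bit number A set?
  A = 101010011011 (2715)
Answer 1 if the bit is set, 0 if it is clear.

Bit 7 is the 8th from the right.
  101010011011
      ^
That bit is 1.

Answer: 1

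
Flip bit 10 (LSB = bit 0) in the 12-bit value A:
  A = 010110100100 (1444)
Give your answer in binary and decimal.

Mask = 1 << 10 = 010000000000
Bit 10 of A is 1; XOR with the mask flips it to 0.
  010110100100
^ 010000000000
--------------
  000110100100

Answer: 000110100100 (420)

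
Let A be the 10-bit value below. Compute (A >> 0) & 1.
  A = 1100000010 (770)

Bit 0 is the 1st from the right.
  1100000010
           ^
That bit is 0.

Answer: 0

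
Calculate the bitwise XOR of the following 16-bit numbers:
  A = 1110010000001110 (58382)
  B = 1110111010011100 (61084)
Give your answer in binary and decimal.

Apply ^ to each column (1 where bits differ):
  1110010000001110
^ 1110111010011100
------------------
  0000101010010010

Answer: 0000101010010010 (2706)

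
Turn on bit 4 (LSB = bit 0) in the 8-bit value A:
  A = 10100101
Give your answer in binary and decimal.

Mask = 1 << 4 = 00010000
Bit 4 of A is 0, so OR-ing with the mask flips it to 1.
  10100101
| 00010000
----------
  10110101

Answer: 10110101 (181)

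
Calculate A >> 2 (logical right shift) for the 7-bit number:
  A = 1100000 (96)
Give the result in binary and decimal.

Logical shift right by 2: drop the bottom 2 bit(s), prepend 2 zero(s) on the left.
  1100000  ->  keep [11000], discard [00], prepend 00
= 0011000

Answer: 0011000 (24)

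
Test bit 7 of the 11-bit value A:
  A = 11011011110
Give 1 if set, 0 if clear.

Bit 7 is the 8th from the right.
  11011011110
     ^
That bit is 1.

Answer: 1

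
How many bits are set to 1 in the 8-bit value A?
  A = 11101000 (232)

11101000
1-bits at positions (from bit 0 = LSB): 3, 5, 6, 7
Count = 4

Answer: 4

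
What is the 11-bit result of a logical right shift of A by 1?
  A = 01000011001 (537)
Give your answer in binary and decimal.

Logical shift right by 1: drop the bottom 1 bit(s), prepend 1 zero(s) on the left.
  01000011001  ->  keep [0100001100], discard [1], prepend 0
= 00100001100

Answer: 00100001100 (268)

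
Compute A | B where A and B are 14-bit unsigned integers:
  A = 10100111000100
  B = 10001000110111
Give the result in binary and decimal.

Apply | to each column (1 where either bit is 1):
  10100111000100
| 10001000110111
----------------
  10101111110111

Answer: 10101111110111 (11255)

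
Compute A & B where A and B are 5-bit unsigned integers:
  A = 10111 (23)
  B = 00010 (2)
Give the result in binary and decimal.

Apply & to each column (1 only where both bits are 1):
  10111
& 00010
-------
  00010

Answer: 00010 (2)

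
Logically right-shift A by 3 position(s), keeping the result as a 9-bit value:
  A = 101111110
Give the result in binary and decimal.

Logical shift right by 3: drop the bottom 3 bit(s), prepend 3 zero(s) on the left.
  101111110  ->  keep [101111], discard [110], prepend 000
= 000101111

Answer: 000101111 (47)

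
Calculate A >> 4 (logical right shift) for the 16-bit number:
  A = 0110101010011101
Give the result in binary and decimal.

Logical shift right by 4: drop the bottom 4 bit(s), prepend 4 zero(s) on the left.
  0110101010011101  ->  keep [011010101001], discard [1101], prepend 0000
= 0000011010101001

Answer: 0000011010101001 (1705)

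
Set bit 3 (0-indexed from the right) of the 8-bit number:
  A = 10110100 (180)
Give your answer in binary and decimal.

Mask = 1 << 3 = 00001000
Bit 3 of A is 0, so OR-ing with the mask flips it to 1.
  10110100
| 00001000
----------
  10111100

Answer: 10111100 (188)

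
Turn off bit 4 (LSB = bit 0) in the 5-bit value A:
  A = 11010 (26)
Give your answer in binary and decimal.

Mask = ~(1 << 4) = 01111
Bit 4 of A is 1, so AND-ing with the mask clears it to 0.
  11010
& 01111
-------
  01010

Answer: 01010 (10)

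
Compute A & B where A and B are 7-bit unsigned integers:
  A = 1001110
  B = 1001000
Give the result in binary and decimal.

Apply & to each column (1 only where both bits are 1):
  1001110
& 1001000
---------
  1001000

Answer: 1001000 (72)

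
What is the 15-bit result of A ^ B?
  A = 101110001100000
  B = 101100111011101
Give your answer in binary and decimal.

Apply ^ to each column (1 where bits differ):
  101110001100000
^ 101100111011101
-----------------
  000010110111101

Answer: 000010110111101 (1469)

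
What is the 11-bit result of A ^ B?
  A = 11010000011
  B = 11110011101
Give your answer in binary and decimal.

Apply ^ to each column (1 where bits differ):
  11010000011
^ 11110011101
-------------
  00100011110

Answer: 00100011110 (286)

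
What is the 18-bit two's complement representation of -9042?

1. Binary of +9042:  000010001101010010
2. Invert bits:     111101110010101101
3. Add 1:           111101110010101110

Answer: 111101110010101110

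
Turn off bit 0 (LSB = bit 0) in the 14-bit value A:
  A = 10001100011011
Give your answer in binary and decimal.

Mask = ~(1 << 0) = 11111111111110
Bit 0 of A is 1, so AND-ing with the mask clears it to 0.
  10001100011011
& 11111111111110
----------------
  10001100011010

Answer: 10001100011010 (8986)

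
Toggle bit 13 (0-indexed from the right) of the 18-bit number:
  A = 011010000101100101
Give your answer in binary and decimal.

Mask = 1 << 13 = 000010000000000000
Bit 13 of A is 1; XOR with the mask flips it to 0.
  011010000101100101
^ 000010000000000000
--------------------
  011000000101100101

Answer: 011000000101100101 (98661)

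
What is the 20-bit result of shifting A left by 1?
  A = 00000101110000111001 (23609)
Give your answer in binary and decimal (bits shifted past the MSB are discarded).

Shift left by 1: drop the top 1 bit(s), append 1 zero(s) on the right.
  00000101110000111001  ->  discard [0], keep [0000101110000111001], append 0
= 00001011100001110010

Answer: 00001011100001110010 (47218)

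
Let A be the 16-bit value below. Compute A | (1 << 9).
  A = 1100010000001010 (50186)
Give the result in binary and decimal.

Mask = 1 << 9 = 0000001000000000
Bit 9 of A is 0, so OR-ing with the mask flips it to 1.
  1100010000001010
| 0000001000000000
------------------
  1100011000001010

Answer: 1100011000001010 (50698)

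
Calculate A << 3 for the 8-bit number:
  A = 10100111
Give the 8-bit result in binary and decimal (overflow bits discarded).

Shift left by 3: drop the top 3 bit(s), append 3 zero(s) on the right.
  10100111  ->  discard [101], keep [00111], append 000
= 00111000

Answer: 00111000 (56)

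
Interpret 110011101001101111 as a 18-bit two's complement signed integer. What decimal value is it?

MSB is 1, so the value is negative. Find the magnitude:
1. Invert bits:  001100010110010000
2. Add 1:        001100010110010001  = 50577
3. Apply sign:   -50577

Answer: -50577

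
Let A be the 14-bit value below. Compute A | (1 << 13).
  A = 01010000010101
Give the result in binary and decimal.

Mask = 1 << 13 = 10000000000000
Bit 13 of A is 0, so OR-ing with the mask flips it to 1.
  01010000010101
| 10000000000000
----------------
  11010000010101

Answer: 11010000010101 (13333)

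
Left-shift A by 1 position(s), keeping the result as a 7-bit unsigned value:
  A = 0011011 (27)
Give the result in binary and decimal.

Shift left by 1: drop the top 1 bit(s), append 1 zero(s) on the right.
  0011011  ->  discard [0], keep [011011], append 0
= 0110110

Answer: 0110110 (54)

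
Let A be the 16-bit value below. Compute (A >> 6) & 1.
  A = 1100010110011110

Bit 6 is the 7th from the right.
  1100010110011110
           ^
That bit is 0.

Answer: 0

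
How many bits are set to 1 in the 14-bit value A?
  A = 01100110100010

01100110100010
1-bits at positions (from bit 0 = LSB): 1, 5, 7, 8, 11, 12
Count = 6

Answer: 6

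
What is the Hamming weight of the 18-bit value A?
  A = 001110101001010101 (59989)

001110101001010101
1-bits at positions (from bit 0 = LSB): 0, 2, 4, 6, 9, 11, 13, 14, 15
Count = 9

Answer: 9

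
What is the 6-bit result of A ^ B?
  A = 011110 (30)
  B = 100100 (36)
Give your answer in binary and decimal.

Apply ^ to each column (1 where bits differ):
  011110
^ 100100
--------
  111010

Answer: 111010 (58)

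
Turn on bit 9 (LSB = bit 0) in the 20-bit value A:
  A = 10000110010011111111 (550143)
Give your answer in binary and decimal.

Mask = 1 << 9 = 00000000001000000000
Bit 9 of A is 0, so OR-ing with the mask flips it to 1.
  10000110010011111111
| 00000000001000000000
----------------------
  10000110011011111111

Answer: 10000110011011111111 (550655)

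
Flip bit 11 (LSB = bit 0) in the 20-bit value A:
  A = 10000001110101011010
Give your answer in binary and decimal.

Mask = 1 << 11 = 00000000100000000000
Bit 11 of A is 1; XOR with the mask flips it to 0.
  10000001110101011010
^ 00000000100000000000
----------------------
  10000001010101011010

Answer: 10000001010101011010 (529754)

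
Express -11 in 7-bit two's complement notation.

1. Binary of +11:  0001011
2. Invert bits:     1110100
3. Add 1:           1110101

Answer: 1110101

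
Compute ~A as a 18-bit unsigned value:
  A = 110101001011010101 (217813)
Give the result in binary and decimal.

Flip each bit (0->1, 1->0):
  110101001011010101
  001010110100101010

Answer: 001010110100101010 (44330)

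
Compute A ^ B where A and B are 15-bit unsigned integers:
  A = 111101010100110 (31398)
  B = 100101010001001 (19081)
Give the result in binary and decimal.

Apply ^ to each column (1 where bits differ):
  111101010100110
^ 100101010001001
-----------------
  011000000101111

Answer: 011000000101111 (12335)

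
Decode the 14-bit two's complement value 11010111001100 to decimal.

MSB is 1, so the value is negative. Find the magnitude:
1. Invert bits:  00101000110011
2. Add 1:        00101000110100  = 2612
3. Apply sign:   -2612

Answer: -2612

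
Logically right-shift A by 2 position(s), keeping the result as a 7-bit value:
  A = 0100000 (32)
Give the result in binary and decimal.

Logical shift right by 2: drop the bottom 2 bit(s), prepend 2 zero(s) on the left.
  0100000  ->  keep [01000], discard [00], prepend 00
= 0001000

Answer: 0001000 (8)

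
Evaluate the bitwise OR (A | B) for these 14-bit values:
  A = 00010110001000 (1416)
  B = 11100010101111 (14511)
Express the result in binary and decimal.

Apply | to each column (1 where either bit is 1):
  00010110001000
| 11100010101111
----------------
  11110110101111

Answer: 11110110101111 (15791)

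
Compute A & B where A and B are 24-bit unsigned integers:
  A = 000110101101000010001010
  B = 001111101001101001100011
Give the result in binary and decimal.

Apply & to each column (1 only where both bits are 1):
  000110101101000010001010
& 001111101001101001100011
--------------------------
  000110101001000000000010

Answer: 000110101001000000000010 (1740802)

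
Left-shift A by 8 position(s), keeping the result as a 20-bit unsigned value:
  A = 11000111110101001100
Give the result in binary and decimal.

Shift left by 8: drop the top 8 bit(s), append 8 zero(s) on the right.
  11000111110101001100  ->  discard [11000111], keep [110101001100], append 00000000
= 11010100110000000000

Answer: 11010100110000000000 (871424)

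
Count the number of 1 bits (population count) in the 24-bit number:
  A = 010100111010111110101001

010100111010111110101001
1-bits at positions (from bit 0 = LSB): 0, 3, 5, 7, 8, 9, 10, 11, 13, 15, 16, 17, 20, 22
Count = 14

Answer: 14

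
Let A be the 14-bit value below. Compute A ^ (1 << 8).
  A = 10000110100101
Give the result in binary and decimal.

Mask = 1 << 8 = 00000100000000
Bit 8 of A is 1; XOR with the mask flips it to 0.
  10000110100101
^ 00000100000000
----------------
  10000010100101

Answer: 10000010100101 (8357)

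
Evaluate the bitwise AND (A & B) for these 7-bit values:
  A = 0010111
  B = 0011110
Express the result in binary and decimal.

Apply & to each column (1 only where both bits are 1):
  0010111
& 0011110
---------
  0010110

Answer: 0010110 (22)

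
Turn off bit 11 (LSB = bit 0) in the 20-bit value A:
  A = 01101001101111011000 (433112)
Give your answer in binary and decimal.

Mask = ~(1 << 11) = 11111111011111111111
Bit 11 of A is 1, so AND-ing with the mask clears it to 0.
  01101001101111011000
& 11111111011111111111
----------------------
  01101001001111011000

Answer: 01101001001111011000 (431064)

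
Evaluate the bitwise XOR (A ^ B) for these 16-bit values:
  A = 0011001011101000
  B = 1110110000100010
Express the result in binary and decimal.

Apply ^ to each column (1 where bits differ):
  0011001011101000
^ 1110110000100010
------------------
  1101111011001010

Answer: 1101111011001010 (57034)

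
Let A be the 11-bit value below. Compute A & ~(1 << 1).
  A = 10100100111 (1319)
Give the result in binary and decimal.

Mask = ~(1 << 1) = 11111111101
Bit 1 of A is 1, so AND-ing with the mask clears it to 0.
  10100100111
& 11111111101
-------------
  10100100101

Answer: 10100100101 (1317)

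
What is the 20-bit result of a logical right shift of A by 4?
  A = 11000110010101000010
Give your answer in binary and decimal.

Logical shift right by 4: drop the bottom 4 bit(s), prepend 4 zero(s) on the left.
  11000110010101000010  ->  keep [1100011001010100], discard [0010], prepend 0000
= 00001100011001010100

Answer: 00001100011001010100 (50772)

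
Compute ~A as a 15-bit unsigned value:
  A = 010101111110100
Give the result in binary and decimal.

Flip each bit (0->1, 1->0):
  010101111110100
  101010000001011

Answer: 101010000001011 (21515)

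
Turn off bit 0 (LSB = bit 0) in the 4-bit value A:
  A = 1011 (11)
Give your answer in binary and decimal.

Mask = ~(1 << 0) = 1110
Bit 0 of A is 1, so AND-ing with the mask clears it to 0.
  1011
& 1110
------
  1010

Answer: 1010 (10)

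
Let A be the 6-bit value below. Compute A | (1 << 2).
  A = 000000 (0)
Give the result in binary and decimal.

Mask = 1 << 2 = 000100
Bit 2 of A is 0, so OR-ing with the mask flips it to 1.
  000000
| 000100
--------
  000100

Answer: 000100 (4)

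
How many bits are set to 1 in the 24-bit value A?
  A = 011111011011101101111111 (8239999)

011111011011101101111111
1-bits at positions (from bit 0 = LSB): 0, 1, 2, 3, 4, 5, 6, 8, 9, 11, 12, 13, 15, 16, 18, 19, 20, 21, 22
Count = 19

Answer: 19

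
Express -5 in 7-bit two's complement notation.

1. Binary of +5:  0000101
2. Invert bits:     1111010
3. Add 1:           1111011

Answer: 1111011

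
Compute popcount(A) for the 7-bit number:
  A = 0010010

0010010
1-bits at positions (from bit 0 = LSB): 1, 4
Count = 2

Answer: 2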